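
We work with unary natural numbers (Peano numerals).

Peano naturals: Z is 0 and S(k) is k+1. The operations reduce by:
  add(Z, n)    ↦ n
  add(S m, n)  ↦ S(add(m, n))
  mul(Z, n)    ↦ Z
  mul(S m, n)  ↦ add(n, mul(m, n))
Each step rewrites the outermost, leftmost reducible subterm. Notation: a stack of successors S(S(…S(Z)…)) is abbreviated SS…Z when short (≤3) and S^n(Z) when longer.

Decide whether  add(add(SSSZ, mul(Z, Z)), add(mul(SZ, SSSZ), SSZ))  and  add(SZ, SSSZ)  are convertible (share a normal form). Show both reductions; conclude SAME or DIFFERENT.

Answer: DIFFERENT — A ⇓ S^8(Z), B ⇓ S^4(Z)

Working:
Term A:
  start: add(add(SSSZ, mul(Z, Z)), add(mul(SZ, SSSZ), SSZ))
  [1] add(S(add(SSZ, mul(Z, Z))), add(mul(SZ, SSSZ), SSZ))
  [2] S(add(add(SSZ, mul(Z, Z)), add(mul(SZ, SSSZ), SSZ)))
  [3] S(add(S(add(SZ, mul(Z, Z))), add(mul(SZ, SSSZ), SSZ)))
  [4] S(S(add(add(SZ, mul(Z, Z)), add(mul(SZ, SSSZ), SSZ))))
  [5] S(S(add(S(add(Z, mul(Z, Z))), add(mul(SZ, SSSZ), SSZ))))
  [6] S(S(S(add(add(Z, mul(Z, Z)), add(mul(SZ, SSSZ), SSZ)))))
  [7] S(S(S(add(mul(Z, Z), add(mul(SZ, SSSZ), SSZ)))))
  [8] S(S(S(add(Z, add(mul(SZ, SSSZ), SSZ)))))
  [9] S(S(S(add(mul(SZ, SSSZ), SSZ))))
  [10] S(S(S(add(add(SSSZ, mul(Z, SSSZ)), SSZ))))
  [11] S(S(S(add(S(add(SSZ, mul(Z, SSSZ))), SSZ))))
  [12] S(S(S(S(add(add(SSZ, mul(Z, SSSZ)), SSZ)))))
  [13] S(S(S(S(add(S(add(SZ, mul(Z, SSSZ))), SSZ)))))
  [14] S(S(S(S(S(add(add(SZ, mul(Z, SSSZ)), SSZ))))))
  [15] S(S(S(S(S(add(S(add(Z, mul(Z, SSSZ))), SSZ))))))
  [16] S(S(S(S(S(S(add(add(Z, mul(Z, SSSZ)), SSZ)))))))
  [17] S(S(S(S(S(S(add(mul(Z, SSSZ), SSZ)))))))
  [18] S(S(S(S(S(S(add(Z, SSZ)))))))
  [19] S^8(Z)

Term B:
  start: add(SZ, SSSZ)
  [1] S(add(Z, SSSZ))
  [2] S^4(Z)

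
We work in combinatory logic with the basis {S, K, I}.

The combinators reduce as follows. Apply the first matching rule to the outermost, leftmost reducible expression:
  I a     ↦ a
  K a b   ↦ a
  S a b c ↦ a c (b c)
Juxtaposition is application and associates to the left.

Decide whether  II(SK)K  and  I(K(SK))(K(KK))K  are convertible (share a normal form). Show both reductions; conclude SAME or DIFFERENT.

Term A:
  start: II(SK)K
  →1  I(SK)K
  →2  SKK

Term B:
  start: I(K(SK))(K(KK))K
  →1  K(SK)(K(KK))K
  →2  SKK

Answer: SAME — A ⇓ SKK, B ⇓ SKK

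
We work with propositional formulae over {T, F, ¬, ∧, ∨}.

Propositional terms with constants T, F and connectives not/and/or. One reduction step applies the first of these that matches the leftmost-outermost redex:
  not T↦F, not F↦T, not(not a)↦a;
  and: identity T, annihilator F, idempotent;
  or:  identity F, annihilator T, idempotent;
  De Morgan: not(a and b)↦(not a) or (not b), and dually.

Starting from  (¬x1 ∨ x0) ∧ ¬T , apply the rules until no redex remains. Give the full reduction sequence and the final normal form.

  start: (¬x1 ∨ x0) ∧ ¬T
  step 1: (¬x1 ∨ x0) ∧ F
  step 2: F

Answer: normal form = F  (in 2 steps)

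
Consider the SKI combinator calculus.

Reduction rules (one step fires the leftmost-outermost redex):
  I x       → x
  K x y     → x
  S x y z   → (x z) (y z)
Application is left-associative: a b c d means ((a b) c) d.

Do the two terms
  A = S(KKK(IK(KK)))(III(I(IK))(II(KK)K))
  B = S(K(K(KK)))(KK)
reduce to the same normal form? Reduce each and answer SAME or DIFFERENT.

Answer: SAME — A ⇓ S(K(K(KK)))(KK), B ⇓ S(K(K(KK)))(KK)

Reduction:
Term A:
  start: S(KKK(IK(KK)))(III(I(IK))(II(KK)K))
  [1] S(K(IK(KK)))(III(I(IK))(II(KK)K))
  [2] S(K(K(KK)))(III(I(IK))(II(KK)K))
  [3] S(K(K(KK)))(II(I(IK))(II(KK)K))
  [4] S(K(K(KK)))(I(I(IK))(II(KK)K))
  [5] S(K(K(KK)))(I(IK)(II(KK)K))
  [6] S(K(K(KK)))(IK(II(KK)K))
  [7] S(K(K(KK)))(K(II(KK)K))
  [8] S(K(K(KK)))(K(I(KK)K))
  [9] S(K(K(KK)))(K(KKK))
  [10] S(K(K(KK)))(KK)

Term B:
  start: S(K(K(KK)))(KK)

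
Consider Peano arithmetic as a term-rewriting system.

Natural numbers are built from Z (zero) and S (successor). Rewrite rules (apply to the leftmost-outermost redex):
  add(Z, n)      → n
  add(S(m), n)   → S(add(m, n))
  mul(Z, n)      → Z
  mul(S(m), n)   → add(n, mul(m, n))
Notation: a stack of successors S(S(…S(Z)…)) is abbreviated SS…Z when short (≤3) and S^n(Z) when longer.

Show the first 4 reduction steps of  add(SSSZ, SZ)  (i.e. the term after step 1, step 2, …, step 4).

Answer: after 4 steps: S^4(Z)

Derivation:
  start: add(SSSZ, SZ)
  [1] S(add(SSZ, SZ))
  [2] S(S(add(SZ, SZ)))
  [3] S(S(S(add(Z, SZ))))
  [4] S^4(Z)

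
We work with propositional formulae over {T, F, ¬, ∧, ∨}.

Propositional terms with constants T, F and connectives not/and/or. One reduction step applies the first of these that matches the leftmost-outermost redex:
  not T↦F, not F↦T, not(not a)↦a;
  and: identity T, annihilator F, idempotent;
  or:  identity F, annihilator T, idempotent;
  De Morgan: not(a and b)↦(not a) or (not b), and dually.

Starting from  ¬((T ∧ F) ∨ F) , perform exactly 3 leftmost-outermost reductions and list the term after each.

Answer: after 3 steps: (F ∨ ¬F) ∧ ¬F

Reduction:
  start: ¬((T ∧ F) ∨ F)
  [1] ¬(T ∧ F) ∧ ¬F
  [2] (¬T ∨ ¬F) ∧ ¬F
  [3] (F ∨ ¬F) ∧ ¬F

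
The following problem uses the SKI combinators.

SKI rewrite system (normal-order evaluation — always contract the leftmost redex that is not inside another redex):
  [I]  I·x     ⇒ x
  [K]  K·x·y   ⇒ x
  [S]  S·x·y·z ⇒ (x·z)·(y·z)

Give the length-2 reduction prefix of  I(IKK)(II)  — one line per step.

Answer: after 2 steps: KK(II)

Working:
  start: I(IKK)(II)
  step 1: IKK(II)
  step 2: KK(II)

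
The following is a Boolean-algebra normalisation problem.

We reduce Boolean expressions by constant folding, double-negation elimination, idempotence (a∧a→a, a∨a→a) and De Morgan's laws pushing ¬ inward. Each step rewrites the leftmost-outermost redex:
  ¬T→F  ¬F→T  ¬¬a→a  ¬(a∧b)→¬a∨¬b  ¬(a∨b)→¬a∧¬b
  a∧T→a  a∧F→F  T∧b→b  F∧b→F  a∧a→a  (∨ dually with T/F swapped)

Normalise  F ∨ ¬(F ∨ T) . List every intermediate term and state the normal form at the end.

  start: F ∨ ¬(F ∨ T)
  →1  ¬(F ∨ T)
  →2  ¬F ∧ ¬T
  →3  T ∧ ¬T
  →4  ¬T
  →5  F

Answer: normal form = F  (in 5 steps)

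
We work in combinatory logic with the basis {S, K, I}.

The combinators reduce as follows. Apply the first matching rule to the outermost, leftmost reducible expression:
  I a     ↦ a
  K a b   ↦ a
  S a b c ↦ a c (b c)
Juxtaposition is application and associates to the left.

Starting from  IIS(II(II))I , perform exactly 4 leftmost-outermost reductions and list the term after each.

  start: IIS(II(II))I
  [1] IS(II(II))I
  [2] S(II(II))I
  [3] S(I(II))I
  [4] S(II)I

Answer: after 4 steps: S(II)I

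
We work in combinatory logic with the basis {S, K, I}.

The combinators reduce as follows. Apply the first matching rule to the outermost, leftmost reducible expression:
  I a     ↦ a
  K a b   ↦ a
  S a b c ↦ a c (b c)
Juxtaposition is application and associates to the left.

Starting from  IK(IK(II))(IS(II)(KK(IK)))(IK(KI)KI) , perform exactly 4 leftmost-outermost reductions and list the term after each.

  start: IK(IK(II))(IS(II)(KK(IK)))(IK(KI)KI)
  →1  K(IK(II))(IS(II)(KK(IK)))(IK(KI)KI)
  →2  IK(II)(IK(KI)KI)
  →3  K(II)(IK(KI)KI)
  →4  II

Answer: after 4 steps: II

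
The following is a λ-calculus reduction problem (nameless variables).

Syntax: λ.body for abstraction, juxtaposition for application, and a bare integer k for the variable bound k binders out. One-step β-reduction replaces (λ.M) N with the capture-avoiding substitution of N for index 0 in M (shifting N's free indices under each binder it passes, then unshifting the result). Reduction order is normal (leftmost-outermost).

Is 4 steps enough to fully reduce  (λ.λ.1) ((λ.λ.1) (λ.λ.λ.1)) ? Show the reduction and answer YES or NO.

Answer: YES — reaches normal form λ.λ.λ.λ.λ.1 in 2 ≤ 4 steps

Reduction:
  start: (λ.λ.1) ((λ.λ.1) (λ.λ.λ.1))
  [1] λ.(λ.λ.1) (λ.λ.λ.1)
  [2] λ.λ.λ.λ.λ.1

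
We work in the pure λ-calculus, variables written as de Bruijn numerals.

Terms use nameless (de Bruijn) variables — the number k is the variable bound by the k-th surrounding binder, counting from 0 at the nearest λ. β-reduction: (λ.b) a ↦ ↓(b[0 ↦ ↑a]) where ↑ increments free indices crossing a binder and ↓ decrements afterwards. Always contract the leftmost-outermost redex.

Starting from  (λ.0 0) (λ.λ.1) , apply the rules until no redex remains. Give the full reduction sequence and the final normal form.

Answer: normal form = λ.λ.λ.1  (in 2 steps)

Derivation:
  start: (λ.0 0) (λ.λ.1)
  step 1: (λ.λ.1) (λ.λ.1)
  step 2: λ.λ.λ.1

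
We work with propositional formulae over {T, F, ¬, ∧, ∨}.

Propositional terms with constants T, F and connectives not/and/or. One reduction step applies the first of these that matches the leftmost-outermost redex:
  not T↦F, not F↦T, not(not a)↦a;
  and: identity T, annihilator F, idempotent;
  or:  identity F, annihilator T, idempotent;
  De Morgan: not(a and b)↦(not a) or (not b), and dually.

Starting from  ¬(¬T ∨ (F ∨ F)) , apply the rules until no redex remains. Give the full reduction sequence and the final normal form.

Answer: normal form = T  (in 6 steps)

Derivation:
  start: ¬(¬T ∨ (F ∨ F))
  step 1: ¬¬T ∧ ¬(F ∨ F)
  step 2: T ∧ ¬(F ∨ F)
  step 3: ¬(F ∨ F)
  step 4: ¬F ∧ ¬F
  step 5: ¬F
  step 6: T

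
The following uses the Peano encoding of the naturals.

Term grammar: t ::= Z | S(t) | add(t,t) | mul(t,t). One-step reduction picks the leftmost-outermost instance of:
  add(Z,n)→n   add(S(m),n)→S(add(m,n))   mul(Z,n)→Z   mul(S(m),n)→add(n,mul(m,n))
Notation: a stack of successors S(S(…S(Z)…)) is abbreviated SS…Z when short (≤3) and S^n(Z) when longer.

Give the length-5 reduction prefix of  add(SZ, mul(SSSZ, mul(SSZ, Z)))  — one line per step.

Answer: after 5 steps: S(add(mul(SZ, Z), mul(SSZ, mul(SSZ, Z))))

Working:
  start: add(SZ, mul(SSSZ, mul(SSZ, Z)))
  [1] S(add(Z, mul(SSSZ, mul(SSZ, Z))))
  [2] S(mul(SSSZ, mul(SSZ, Z)))
  [3] S(add(mul(SSZ, Z), mul(SSZ, mul(SSZ, Z))))
  [4] S(add(add(Z, mul(SZ, Z)), mul(SSZ, mul(SSZ, Z))))
  [5] S(add(mul(SZ, Z), mul(SSZ, mul(SSZ, Z))))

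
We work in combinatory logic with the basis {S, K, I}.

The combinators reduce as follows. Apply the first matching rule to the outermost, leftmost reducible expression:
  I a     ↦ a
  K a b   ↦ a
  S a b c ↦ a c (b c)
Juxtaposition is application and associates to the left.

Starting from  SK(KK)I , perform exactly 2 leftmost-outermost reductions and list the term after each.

Answer: after 2 steps: I

Working:
  start: SK(KK)I
  step 1: KI(KKI)
  step 2: I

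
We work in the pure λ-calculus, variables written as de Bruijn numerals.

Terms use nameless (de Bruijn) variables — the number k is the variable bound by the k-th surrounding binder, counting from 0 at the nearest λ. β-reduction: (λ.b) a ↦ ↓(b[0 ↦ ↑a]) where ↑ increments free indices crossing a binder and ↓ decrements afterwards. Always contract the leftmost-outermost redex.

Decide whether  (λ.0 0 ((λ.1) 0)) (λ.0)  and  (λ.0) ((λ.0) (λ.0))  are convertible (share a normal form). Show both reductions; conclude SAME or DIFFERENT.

Answer: SAME — A ⇓ λ.0, B ⇓ λ.0

Derivation:
Term A:
  start: (λ.0 0 ((λ.1) 0)) (λ.0)
  →1  (λ.0) (λ.0) ((λ.λ.0) (λ.0))
  →2  (λ.0) ((λ.λ.0) (λ.0))
  →3  (λ.λ.0) (λ.0)
  →4  λ.0

Term B:
  start: (λ.0) ((λ.0) (λ.0))
  →1  (λ.0) (λ.0)
  →2  λ.0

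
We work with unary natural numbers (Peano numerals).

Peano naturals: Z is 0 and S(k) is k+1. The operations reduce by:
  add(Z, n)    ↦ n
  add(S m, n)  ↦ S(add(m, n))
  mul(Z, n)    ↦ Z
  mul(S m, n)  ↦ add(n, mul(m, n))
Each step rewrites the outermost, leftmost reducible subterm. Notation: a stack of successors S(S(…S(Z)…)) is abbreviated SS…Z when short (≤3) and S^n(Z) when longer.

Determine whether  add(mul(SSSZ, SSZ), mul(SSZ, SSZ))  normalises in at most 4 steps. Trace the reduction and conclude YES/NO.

  start: add(mul(SSSZ, SSZ), mul(SSZ, SSZ))
  [1] add(add(SSZ, mul(SSZ, SSZ)), mul(SSZ, SSZ))
  [2] add(S(add(SZ, mul(SSZ, SSZ))), mul(SSZ, SSZ))
  [3] S(add(add(SZ, mul(SSZ, SSZ)), mul(SSZ, SSZ)))
  [4] S(add(S(add(Z, mul(SSZ, SSZ))), mul(SSZ, SSZ)))

Answer: NO — after 4 steps the term is S(add(S(add(Z, mul(SSZ, SSZ))), mul(SSZ, SSZ))), not yet normal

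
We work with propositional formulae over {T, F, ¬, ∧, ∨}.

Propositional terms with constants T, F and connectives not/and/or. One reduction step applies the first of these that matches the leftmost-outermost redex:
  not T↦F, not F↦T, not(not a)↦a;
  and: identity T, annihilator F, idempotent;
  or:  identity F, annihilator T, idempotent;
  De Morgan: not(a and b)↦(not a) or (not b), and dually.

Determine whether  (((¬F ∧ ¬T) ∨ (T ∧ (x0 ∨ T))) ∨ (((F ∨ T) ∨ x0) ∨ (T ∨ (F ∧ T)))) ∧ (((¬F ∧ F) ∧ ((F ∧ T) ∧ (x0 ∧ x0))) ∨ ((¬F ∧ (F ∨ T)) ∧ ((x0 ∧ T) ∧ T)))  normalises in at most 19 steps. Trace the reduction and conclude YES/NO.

  start: (((¬F ∧ ¬T) ∨ (T ∧ (x0 ∨ T))) ∨ (((F ∨ T) ∨ x0) ∨ (T ∨ (F ∧ T)))) ∧ (((¬F ∧ F) ∧ ((F ∧ T) ∧ (x0 ∧ x0))) ∨ ((¬F ∧ (F ∨ T)) ∧ ((x0 ∧ T) ∧ T)))
  step 1: (((T ∧ ¬T) ∨ (T ∧ (x0 ∨ T))) ∨ (((F ∨ T) ∨ x0) ∨ (T ∨ (F ∧ T)))) ∧ (((¬F ∧ F) ∧ ((F ∧ T) ∧ (x0 ∧ x0))) ∨ ((¬F ∧ (F ∨ T)) ∧ ((x0 ∧ T) ∧ T)))
  step 2: ((¬T ∨ (T ∧ (x0 ∨ T))) ∨ (((F ∨ T) ∨ x0) ∨ (T ∨ (F ∧ T)))) ∧ (((¬F ∧ F) ∧ ((F ∧ T) ∧ (x0 ∧ x0))) ∨ ((¬F ∧ (F ∨ T)) ∧ ((x0 ∧ T) ∧ T)))
  step 3: ((F ∨ (T ∧ (x0 ∨ T))) ∨ (((F ∨ T) ∨ x0) ∨ (T ∨ (F ∧ T)))) ∧ (((¬F ∧ F) ∧ ((F ∧ T) ∧ (x0 ∧ x0))) ∨ ((¬F ∧ (F ∨ T)) ∧ ((x0 ∧ T) ∧ T)))
  step 4: ((T ∧ (x0 ∨ T)) ∨ (((F ∨ T) ∨ x0) ∨ (T ∨ (F ∧ T)))) ∧ (((¬F ∧ F) ∧ ((F ∧ T) ∧ (x0 ∧ x0))) ∨ ((¬F ∧ (F ∨ T)) ∧ ((x0 ∧ T) ∧ T)))
  step 5: ((x0 ∨ T) ∨ (((F ∨ T) ∨ x0) ∨ (T ∨ (F ∧ T)))) ∧ (((¬F ∧ F) ∧ ((F ∧ T) ∧ (x0 ∧ x0))) ∨ ((¬F ∧ (F ∨ T)) ∧ ((x0 ∧ T) ∧ T)))
  step 6: (T ∨ (((F ∨ T) ∨ x0) ∨ (T ∨ (F ∧ T)))) ∧ (((¬F ∧ F) ∧ ((F ∧ T) ∧ (x0 ∧ x0))) ∨ ((¬F ∧ (F ∨ T)) ∧ ((x0 ∧ T) ∧ T)))
  step 7: T ∧ (((¬F ∧ F) ∧ ((F ∧ T) ∧ (x0 ∧ x0))) ∨ ((¬F ∧ (F ∨ T)) ∧ ((x0 ∧ T) ∧ T)))
  step 8: ((¬F ∧ F) ∧ ((F ∧ T) ∧ (x0 ∧ x0))) ∨ ((¬F ∧ (F ∨ T)) ∧ ((x0 ∧ T) ∧ T))
  step 9: (F ∧ ((F ∧ T) ∧ (x0 ∧ x0))) ∨ ((¬F ∧ (F ∨ T)) ∧ ((x0 ∧ T) ∧ T))
  step 10: F ∨ ((¬F ∧ (F ∨ T)) ∧ ((x0 ∧ T) ∧ T))
  step 11: (¬F ∧ (F ∨ T)) ∧ ((x0 ∧ T) ∧ T)
  step 12: (T ∧ (F ∨ T)) ∧ ((x0 ∧ T) ∧ T)
  step 13: (F ∨ T) ∧ ((x0 ∧ T) ∧ T)
  step 14: T ∧ ((x0 ∧ T) ∧ T)
  step 15: (x0 ∧ T) ∧ T
  step 16: x0 ∧ T
  step 17: x0

Answer: YES — reaches normal form x0 in 17 ≤ 19 steps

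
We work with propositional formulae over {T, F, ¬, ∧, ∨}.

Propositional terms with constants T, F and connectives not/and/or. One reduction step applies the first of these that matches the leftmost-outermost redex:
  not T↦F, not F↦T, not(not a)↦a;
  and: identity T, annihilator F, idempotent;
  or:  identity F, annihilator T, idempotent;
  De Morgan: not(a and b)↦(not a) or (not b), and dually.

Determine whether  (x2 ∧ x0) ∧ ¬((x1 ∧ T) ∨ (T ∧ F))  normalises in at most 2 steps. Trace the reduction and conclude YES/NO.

Answer: NO — after 2 steps the term is (x2 ∧ x0) ∧ ((¬x1 ∨ ¬T) ∧ ¬(T ∧ F)), not yet normal

Reduction:
  start: (x2 ∧ x0) ∧ ¬((x1 ∧ T) ∨ (T ∧ F))
  [1] (x2 ∧ x0) ∧ (¬(x1 ∧ T) ∧ ¬(T ∧ F))
  [2] (x2 ∧ x0) ∧ ((¬x1 ∨ ¬T) ∧ ¬(T ∧ F))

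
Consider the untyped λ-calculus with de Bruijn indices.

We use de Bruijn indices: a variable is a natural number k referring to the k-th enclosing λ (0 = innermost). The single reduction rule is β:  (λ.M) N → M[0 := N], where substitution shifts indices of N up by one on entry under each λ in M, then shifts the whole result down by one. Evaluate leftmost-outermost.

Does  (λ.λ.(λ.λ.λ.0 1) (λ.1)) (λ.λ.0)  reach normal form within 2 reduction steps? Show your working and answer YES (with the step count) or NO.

  start: (λ.λ.(λ.λ.λ.0 1) (λ.1)) (λ.λ.0)
  step 1: λ.(λ.λ.λ.0 1) (λ.1)
  step 2: λ.λ.λ.0 1

Answer: YES — reaches normal form λ.λ.λ.0 1 in 2 ≤ 2 steps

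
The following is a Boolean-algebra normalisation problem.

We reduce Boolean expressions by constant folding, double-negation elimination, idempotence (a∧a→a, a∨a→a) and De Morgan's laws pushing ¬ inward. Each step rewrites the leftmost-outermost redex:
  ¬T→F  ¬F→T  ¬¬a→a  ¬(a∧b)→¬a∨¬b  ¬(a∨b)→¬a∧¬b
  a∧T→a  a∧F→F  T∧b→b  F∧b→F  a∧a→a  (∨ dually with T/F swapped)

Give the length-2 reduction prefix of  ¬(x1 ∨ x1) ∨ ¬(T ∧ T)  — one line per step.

  start: ¬(x1 ∨ x1) ∨ ¬(T ∧ T)
  [1] (¬x1 ∧ ¬x1) ∨ ¬(T ∧ T)
  [2] ¬x1 ∨ ¬(T ∧ T)

Answer: after 2 steps: ¬x1 ∨ ¬(T ∧ T)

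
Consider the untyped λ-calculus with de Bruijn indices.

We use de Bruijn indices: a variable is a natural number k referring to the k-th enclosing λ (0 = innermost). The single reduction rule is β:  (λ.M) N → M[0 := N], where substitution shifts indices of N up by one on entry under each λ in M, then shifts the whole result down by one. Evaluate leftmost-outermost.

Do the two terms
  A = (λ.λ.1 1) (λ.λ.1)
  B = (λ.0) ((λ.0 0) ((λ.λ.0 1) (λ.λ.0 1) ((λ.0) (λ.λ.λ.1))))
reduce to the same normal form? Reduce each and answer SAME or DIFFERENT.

Term A:
  start: (λ.λ.1 1) (λ.λ.1)
  step 1: λ.(λ.λ.1) (λ.λ.1)
  step 2: λ.λ.λ.λ.1

Term B:
  start: (λ.0) ((λ.0 0) ((λ.λ.0 1) (λ.λ.0 1) ((λ.0) (λ.λ.λ.1))))
  step 1: (λ.0 0) ((λ.λ.0 1) (λ.λ.0 1) ((λ.0) (λ.λ.λ.1)))
  step 2: (λ.λ.0 1) (λ.λ.0 1) ((λ.0) (λ.λ.λ.1)) ((λ.λ.0 1) (λ.λ.0 1) ((λ.0) (λ.λ.λ.1)))
  step 3: (λ.0 (λ.λ.0 1)) ((λ.0) (λ.λ.λ.1)) ((λ.λ.0 1) (λ.λ.0 1) ((λ.0) (λ.λ.λ.1)))
  step 4: (λ.0) (λ.λ.λ.1) (λ.λ.0 1) ((λ.λ.0 1) (λ.λ.0 1) ((λ.0) (λ.λ.λ.1)))
  step 5: (λ.λ.λ.1) (λ.λ.0 1) ((λ.λ.0 1) (λ.λ.0 1) ((λ.0) (λ.λ.λ.1)))
  step 6: (λ.λ.1) ((λ.λ.0 1) (λ.λ.0 1) ((λ.0) (λ.λ.λ.1)))
  step 7: λ.(λ.λ.0 1) (λ.λ.0 1) ((λ.0) (λ.λ.λ.1))
  step 8: λ.(λ.0 (λ.λ.0 1)) ((λ.0) (λ.λ.λ.1))
  step 9: λ.(λ.0) (λ.λ.λ.1) (λ.λ.0 1)
  step 10: λ.(λ.λ.λ.1) (λ.λ.0 1)
  step 11: λ.λ.λ.1

Answer: DIFFERENT — A ⇓ λ.λ.λ.λ.1, B ⇓ λ.λ.λ.1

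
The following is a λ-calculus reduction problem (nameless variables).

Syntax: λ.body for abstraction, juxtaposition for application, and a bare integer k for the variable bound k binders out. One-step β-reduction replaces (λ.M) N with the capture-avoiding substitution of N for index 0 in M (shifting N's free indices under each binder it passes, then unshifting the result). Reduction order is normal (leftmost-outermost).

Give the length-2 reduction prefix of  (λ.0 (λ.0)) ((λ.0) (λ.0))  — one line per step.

Answer: after 2 steps: (λ.0) (λ.0)

Derivation:
  start: (λ.0 (λ.0)) ((λ.0) (λ.0))
  [1] (λ.0) (λ.0) (λ.0)
  [2] (λ.0) (λ.0)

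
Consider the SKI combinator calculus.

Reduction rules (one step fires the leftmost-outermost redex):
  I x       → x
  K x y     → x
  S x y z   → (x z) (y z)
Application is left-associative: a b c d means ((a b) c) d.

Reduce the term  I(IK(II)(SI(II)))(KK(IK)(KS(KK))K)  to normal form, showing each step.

Answer: normal form = S  (in 8 steps)

Working:
  start: I(IK(II)(SI(II)))(KK(IK)(KS(KK))K)
  [1] IK(II)(SI(II))(KK(IK)(KS(KK))K)
  [2] K(II)(SI(II))(KK(IK)(KS(KK))K)
  [3] II(KK(IK)(KS(KK))K)
  [4] I(KK(IK)(KS(KK))K)
  [5] KK(IK)(KS(KK))K
  [6] K(KS(KK))K
  [7] KS(KK)
  [8] S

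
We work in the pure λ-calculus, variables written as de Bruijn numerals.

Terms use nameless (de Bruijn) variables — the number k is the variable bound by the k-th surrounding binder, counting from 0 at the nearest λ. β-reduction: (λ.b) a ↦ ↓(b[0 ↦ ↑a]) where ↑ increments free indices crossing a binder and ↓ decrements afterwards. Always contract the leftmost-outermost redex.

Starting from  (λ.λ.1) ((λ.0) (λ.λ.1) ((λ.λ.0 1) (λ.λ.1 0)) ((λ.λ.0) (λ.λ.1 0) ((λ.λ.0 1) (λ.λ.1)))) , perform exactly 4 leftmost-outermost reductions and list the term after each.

Answer: after 4 steps: λ.(λ.λ.0 1) (λ.λ.1 0)

Working:
  start: (λ.λ.1) ((λ.0) (λ.λ.1) ((λ.λ.0 1) (λ.λ.1 0)) ((λ.λ.0) (λ.λ.1 0) ((λ.λ.0 1) (λ.λ.1))))
  step 1: λ.(λ.0) (λ.λ.1) ((λ.λ.0 1) (λ.λ.1 0)) ((λ.λ.0) (λ.λ.1 0) ((λ.λ.0 1) (λ.λ.1)))
  step 2: λ.(λ.λ.1) ((λ.λ.0 1) (λ.λ.1 0)) ((λ.λ.0) (λ.λ.1 0) ((λ.λ.0 1) (λ.λ.1)))
  step 3: λ.(λ.(λ.λ.0 1) (λ.λ.1 0)) ((λ.λ.0) (λ.λ.1 0) ((λ.λ.0 1) (λ.λ.1)))
  step 4: λ.(λ.λ.0 1) (λ.λ.1 0)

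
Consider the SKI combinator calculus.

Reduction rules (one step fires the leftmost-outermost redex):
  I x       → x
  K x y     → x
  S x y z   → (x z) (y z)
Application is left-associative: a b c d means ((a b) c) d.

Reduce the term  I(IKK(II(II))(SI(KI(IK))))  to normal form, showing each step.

  start: I(IKK(II(II))(SI(KI(IK))))
  →1  IKK(II(II))(SI(KI(IK)))
  →2  KK(II(II))(SI(KI(IK)))
  →3  K(SI(KI(IK)))
  →4  K(SII)

Answer: normal form = K(SII)  (in 4 steps)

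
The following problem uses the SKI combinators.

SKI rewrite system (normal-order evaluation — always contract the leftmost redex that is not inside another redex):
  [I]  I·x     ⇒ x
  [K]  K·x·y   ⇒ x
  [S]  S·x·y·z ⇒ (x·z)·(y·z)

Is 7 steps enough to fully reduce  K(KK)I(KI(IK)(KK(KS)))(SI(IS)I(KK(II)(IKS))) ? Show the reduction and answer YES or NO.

Answer: NO — after 7 steps the term is K(SI(K(IKS))), not yet normal

Reduction:
  start: K(KK)I(KI(IK)(KK(KS)))(SI(IS)I(KK(II)(IKS)))
  step 1: KK(KI(IK)(KK(KS)))(SI(IS)I(KK(II)(IKS)))
  step 2: K(SI(IS)I(KK(II)(IKS)))
  step 3: K(II(ISI)(KK(II)(IKS)))
  step 4: K(I(ISI)(KK(II)(IKS)))
  step 5: K(ISI(KK(II)(IKS)))
  step 6: K(SI(KK(II)(IKS)))
  step 7: K(SI(K(IKS)))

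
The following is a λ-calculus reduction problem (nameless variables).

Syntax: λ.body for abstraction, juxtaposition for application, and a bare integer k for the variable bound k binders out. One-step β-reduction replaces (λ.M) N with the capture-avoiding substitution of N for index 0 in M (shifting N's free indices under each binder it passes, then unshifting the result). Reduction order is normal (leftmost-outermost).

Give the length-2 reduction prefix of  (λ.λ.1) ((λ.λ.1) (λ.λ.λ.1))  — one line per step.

Answer: after 2 steps: λ.λ.λ.λ.λ.1

Derivation:
  start: (λ.λ.1) ((λ.λ.1) (λ.λ.λ.1))
  step 1: λ.(λ.λ.1) (λ.λ.λ.1)
  step 2: λ.λ.λ.λ.λ.1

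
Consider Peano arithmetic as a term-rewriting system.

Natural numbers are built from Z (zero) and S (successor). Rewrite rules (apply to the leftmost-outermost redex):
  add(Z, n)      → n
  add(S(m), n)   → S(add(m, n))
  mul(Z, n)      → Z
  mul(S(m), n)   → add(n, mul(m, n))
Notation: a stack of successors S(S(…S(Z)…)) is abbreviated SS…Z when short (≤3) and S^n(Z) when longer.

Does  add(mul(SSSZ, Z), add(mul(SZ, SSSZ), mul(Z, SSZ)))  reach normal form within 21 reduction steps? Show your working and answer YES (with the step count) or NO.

Answer: YES — reaches normal form SSSZ in 19 ≤ 21 steps

Reduction:
  start: add(mul(SSSZ, Z), add(mul(SZ, SSSZ), mul(Z, SSZ)))
  →1  add(add(Z, mul(SSZ, Z)), add(mul(SZ, SSSZ), mul(Z, SSZ)))
  →2  add(mul(SSZ, Z), add(mul(SZ, SSSZ), mul(Z, SSZ)))
  →3  add(add(Z, mul(SZ, Z)), add(mul(SZ, SSSZ), mul(Z, SSZ)))
  →4  add(mul(SZ, Z), add(mul(SZ, SSSZ), mul(Z, SSZ)))
  →5  add(add(Z, mul(Z, Z)), add(mul(SZ, SSSZ), mul(Z, SSZ)))
  →6  add(mul(Z, Z), add(mul(SZ, SSSZ), mul(Z, SSZ)))
  →7  add(Z, add(mul(SZ, SSSZ), mul(Z, SSZ)))
  →8  add(mul(SZ, SSSZ), mul(Z, SSZ))
  →9  add(add(SSSZ, mul(Z, SSSZ)), mul(Z, SSZ))
  →10  add(S(add(SSZ, mul(Z, SSSZ))), mul(Z, SSZ))
  →11  S(add(add(SSZ, mul(Z, SSSZ)), mul(Z, SSZ)))
  →12  S(add(S(add(SZ, mul(Z, SSSZ))), mul(Z, SSZ)))
  →13  S(S(add(add(SZ, mul(Z, SSSZ)), mul(Z, SSZ))))
  →14  S(S(add(S(add(Z, mul(Z, SSSZ))), mul(Z, SSZ))))
  →15  S(S(S(add(add(Z, mul(Z, SSSZ)), mul(Z, SSZ)))))
  →16  S(S(S(add(mul(Z, SSSZ), mul(Z, SSZ)))))
  →17  S(S(S(add(Z, mul(Z, SSZ)))))
  →18  S(S(S(mul(Z, SSZ))))
  →19  SSSZ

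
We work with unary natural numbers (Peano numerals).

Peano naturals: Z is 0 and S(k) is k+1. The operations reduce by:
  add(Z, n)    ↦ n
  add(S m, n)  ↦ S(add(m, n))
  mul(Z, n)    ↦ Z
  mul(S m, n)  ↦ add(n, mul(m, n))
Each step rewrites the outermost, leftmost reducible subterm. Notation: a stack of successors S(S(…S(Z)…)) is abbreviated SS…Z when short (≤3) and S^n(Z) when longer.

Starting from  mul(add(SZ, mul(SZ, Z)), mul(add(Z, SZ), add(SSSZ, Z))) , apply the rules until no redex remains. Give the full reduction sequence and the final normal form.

  start: mul(add(SZ, mul(SZ, Z)), mul(add(Z, SZ), add(SSSZ, Z)))
  step 1: mul(S(add(Z, mul(SZ, Z))), mul(add(Z, SZ), add(SSSZ, Z)))
  step 2: add(mul(add(Z, SZ), add(SSSZ, Z)), mul(add(Z, mul(SZ, Z)), mul(add(Z, SZ), add(SSSZ, Z))))
  step 3: add(mul(SZ, add(SSSZ, Z)), mul(add(Z, mul(SZ, Z)), mul(add(Z, SZ), add(SSSZ, Z))))
  step 4: add(add(add(SSSZ, Z), mul(Z, add(SSSZ, Z))), mul(add(Z, mul(SZ, Z)), mul(add(Z, SZ), add(SSSZ, Z))))
  step 5: add(add(S(add(SSZ, Z)), mul(Z, add(SSSZ, Z))), mul(add(Z, mul(SZ, Z)), mul(add(Z, SZ), add(SSSZ, Z))))
  step 6: add(S(add(add(SSZ, Z), mul(Z, add(SSSZ, Z)))), mul(add(Z, mul(SZ, Z)), mul(add(Z, SZ), add(SSSZ, Z))))
  step 7: S(add(add(add(SSZ, Z), mul(Z, add(SSSZ, Z))), mul(add(Z, mul(SZ, Z)), mul(add(Z, SZ), add(SSSZ, Z)))))
  step 8: S(add(add(S(add(SZ, Z)), mul(Z, add(SSSZ, Z))), mul(add(Z, mul(SZ, Z)), mul(add(Z, SZ), add(SSSZ, Z)))))
  step 9: S(add(S(add(add(SZ, Z), mul(Z, add(SSSZ, Z)))), mul(add(Z, mul(SZ, Z)), mul(add(Z, SZ), add(SSSZ, Z)))))
  step 10: S(S(add(add(add(SZ, Z), mul(Z, add(SSSZ, Z))), mul(add(Z, mul(SZ, Z)), mul(add(Z, SZ), add(SSSZ, Z))))))
  step 11: S(S(add(add(S(add(Z, Z)), mul(Z, add(SSSZ, Z))), mul(add(Z, mul(SZ, Z)), mul(add(Z, SZ), add(SSSZ, Z))))))
  step 12: S(S(add(S(add(add(Z, Z), mul(Z, add(SSSZ, Z)))), mul(add(Z, mul(SZ, Z)), mul(add(Z, SZ), add(SSSZ, Z))))))
  step 13: S(S(S(add(add(add(Z, Z), mul(Z, add(SSSZ, Z))), mul(add(Z, mul(SZ, Z)), mul(add(Z, SZ), add(SSSZ, Z)))))))
  step 14: S(S(S(add(add(Z, mul(Z, add(SSSZ, Z))), mul(add(Z, mul(SZ, Z)), mul(add(Z, SZ), add(SSSZ, Z)))))))
  step 15: S(S(S(add(mul(Z, add(SSSZ, Z)), mul(add(Z, mul(SZ, Z)), mul(add(Z, SZ), add(SSSZ, Z)))))))
  step 16: S(S(S(add(Z, mul(add(Z, mul(SZ, Z)), mul(add(Z, SZ), add(SSSZ, Z)))))))
  step 17: S(S(S(mul(add(Z, mul(SZ, Z)), mul(add(Z, SZ), add(SSSZ, Z))))))
  step 18: S(S(S(mul(mul(SZ, Z), mul(add(Z, SZ), add(SSSZ, Z))))))
  step 19: S(S(S(mul(add(Z, mul(Z, Z)), mul(add(Z, SZ), add(SSSZ, Z))))))
  step 20: S(S(S(mul(mul(Z, Z), mul(add(Z, SZ), add(SSSZ, Z))))))
  step 21: S(S(S(mul(Z, mul(add(Z, SZ), add(SSSZ, Z))))))
  step 22: SSSZ

Answer: normal form = SSSZ  (in 22 steps)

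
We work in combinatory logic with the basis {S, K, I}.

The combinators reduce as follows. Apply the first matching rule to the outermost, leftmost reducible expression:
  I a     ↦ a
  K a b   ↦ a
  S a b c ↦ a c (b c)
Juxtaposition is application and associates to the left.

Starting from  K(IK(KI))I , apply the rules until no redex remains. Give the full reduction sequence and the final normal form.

  start: K(IK(KI))I
  →1  IK(KI)
  →2  K(KI)

Answer: normal form = K(KI)  (in 2 steps)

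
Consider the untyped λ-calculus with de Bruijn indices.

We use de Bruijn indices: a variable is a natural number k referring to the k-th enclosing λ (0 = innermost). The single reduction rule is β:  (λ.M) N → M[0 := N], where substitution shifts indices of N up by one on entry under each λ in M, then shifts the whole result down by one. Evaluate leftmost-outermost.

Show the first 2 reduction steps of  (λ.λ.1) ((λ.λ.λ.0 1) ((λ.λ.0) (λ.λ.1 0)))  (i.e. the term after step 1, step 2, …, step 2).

  start: (λ.λ.1) ((λ.λ.λ.0 1) ((λ.λ.0) (λ.λ.1 0)))
  [1] λ.(λ.λ.λ.0 1) ((λ.λ.0) (λ.λ.1 0))
  [2] λ.λ.λ.0 1

Answer: after 2 steps: λ.λ.λ.0 1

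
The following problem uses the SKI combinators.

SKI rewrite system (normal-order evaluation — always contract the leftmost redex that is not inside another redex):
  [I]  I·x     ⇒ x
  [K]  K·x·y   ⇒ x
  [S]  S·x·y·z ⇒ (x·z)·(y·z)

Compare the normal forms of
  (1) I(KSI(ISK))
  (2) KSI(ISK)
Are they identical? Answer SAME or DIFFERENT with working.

Answer: SAME — A ⇓ S(SK), B ⇓ S(SK)

Derivation:
Term A:
  start: I(KSI(ISK))
  step 1: KSI(ISK)
  step 2: S(ISK)
  step 3: S(SK)

Term B:
  start: KSI(ISK)
  step 1: S(ISK)
  step 2: S(SK)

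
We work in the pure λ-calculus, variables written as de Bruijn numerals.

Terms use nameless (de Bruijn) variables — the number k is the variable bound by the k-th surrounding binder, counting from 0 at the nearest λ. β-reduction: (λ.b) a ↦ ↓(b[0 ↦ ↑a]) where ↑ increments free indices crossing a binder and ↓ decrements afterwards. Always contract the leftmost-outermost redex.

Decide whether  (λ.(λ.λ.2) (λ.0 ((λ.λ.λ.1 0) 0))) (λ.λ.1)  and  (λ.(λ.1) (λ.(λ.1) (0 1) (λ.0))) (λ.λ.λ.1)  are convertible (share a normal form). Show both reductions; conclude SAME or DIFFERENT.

Answer: SAME — A ⇓ λ.λ.λ.1, B ⇓ λ.λ.λ.1

Derivation:
Term A:
  start: (λ.(λ.λ.2) (λ.0 ((λ.λ.λ.1 0) 0))) (λ.λ.1)
  [1] (λ.λ.λ.λ.1) (λ.0 ((λ.λ.λ.1 0) 0))
  [2] λ.λ.λ.1

Term B:
  start: (λ.(λ.1) (λ.(λ.1) (0 1) (λ.0))) (λ.λ.λ.1)
  [1] (λ.λ.λ.λ.1) (λ.(λ.1) (0 (λ.λ.λ.1)) (λ.0))
  [2] λ.λ.λ.1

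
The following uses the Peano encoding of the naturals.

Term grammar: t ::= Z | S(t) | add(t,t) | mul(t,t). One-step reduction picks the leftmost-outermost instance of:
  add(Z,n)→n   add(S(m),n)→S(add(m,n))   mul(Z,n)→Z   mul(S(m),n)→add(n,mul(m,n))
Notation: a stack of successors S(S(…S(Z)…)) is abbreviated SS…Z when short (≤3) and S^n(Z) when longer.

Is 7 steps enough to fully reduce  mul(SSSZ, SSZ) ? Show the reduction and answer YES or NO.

Answer: NO — after 7 steps the term is S(S(S(S(add(Z, mul(SZ, SSZ)))))), not yet normal

Reduction:
  start: mul(SSSZ, SSZ)
  [1] add(SSZ, mul(SSZ, SSZ))
  [2] S(add(SZ, mul(SSZ, SSZ)))
  [3] S(S(add(Z, mul(SSZ, SSZ))))
  [4] S(S(mul(SSZ, SSZ)))
  [5] S(S(add(SSZ, mul(SZ, SSZ))))
  [6] S(S(S(add(SZ, mul(SZ, SSZ)))))
  [7] S(S(S(S(add(Z, mul(SZ, SSZ))))))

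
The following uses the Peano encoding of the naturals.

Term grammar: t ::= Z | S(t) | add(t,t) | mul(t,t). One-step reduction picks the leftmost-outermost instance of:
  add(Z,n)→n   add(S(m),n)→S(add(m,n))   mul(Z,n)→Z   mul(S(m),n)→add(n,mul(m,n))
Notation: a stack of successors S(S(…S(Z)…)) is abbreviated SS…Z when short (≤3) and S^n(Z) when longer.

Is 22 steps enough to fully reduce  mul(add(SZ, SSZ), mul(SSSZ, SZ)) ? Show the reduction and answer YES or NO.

  start: mul(add(SZ, SSZ), mul(SSSZ, SZ))
  →1  mul(S(add(Z, SSZ)), mul(SSSZ, SZ))
  →2  add(mul(SSSZ, SZ), mul(add(Z, SSZ), mul(SSSZ, SZ)))
  →3  add(add(SZ, mul(SSZ, SZ)), mul(add(Z, SSZ), mul(SSSZ, SZ)))
  →4  add(S(add(Z, mul(SSZ, SZ))), mul(add(Z, SSZ), mul(SSSZ, SZ)))
  →5  S(add(add(Z, mul(SSZ, SZ)), mul(add(Z, SSZ), mul(SSSZ, SZ))))
  →6  S(add(mul(SSZ, SZ), mul(add(Z, SSZ), mul(SSSZ, SZ))))
  →7  S(add(add(SZ, mul(SZ, SZ)), mul(add(Z, SSZ), mul(SSSZ, SZ))))
  →8  S(add(S(add(Z, mul(SZ, SZ))), mul(add(Z, SSZ), mul(SSSZ, SZ))))
  →9  S(S(add(add(Z, mul(SZ, SZ)), mul(add(Z, SSZ), mul(SSSZ, SZ)))))
  →10  S(S(add(mul(SZ, SZ), mul(add(Z, SSZ), mul(SSSZ, SZ)))))
  →11  S(S(add(add(SZ, mul(Z, SZ)), mul(add(Z, SSZ), mul(SSSZ, SZ)))))
  →12  S(S(add(S(add(Z, mul(Z, SZ))), mul(add(Z, SSZ), mul(SSSZ, SZ)))))
  →13  S(S(S(add(add(Z, mul(Z, SZ)), mul(add(Z, SSZ), mul(SSSZ, SZ))))))
  →14  S(S(S(add(mul(Z, SZ), mul(add(Z, SSZ), mul(SSSZ, SZ))))))
  →15  S(S(S(add(Z, mul(add(Z, SSZ), mul(SSSZ, SZ))))))
  →16  S(S(S(mul(add(Z, SSZ), mul(SSSZ, SZ)))))
  →17  S(S(S(mul(SSZ, mul(SSSZ, SZ)))))
  →18  S(S(S(add(mul(SSSZ, SZ), mul(SZ, mul(SSSZ, SZ))))))
  →19  S(S(S(add(add(SZ, mul(SSZ, SZ)), mul(SZ, mul(SSSZ, SZ))))))
  →20  S(S(S(add(S(add(Z, mul(SSZ, SZ))), mul(SZ, mul(SSSZ, SZ))))))
  →21  S(S(S(S(add(add(Z, mul(SSZ, SZ)), mul(SZ, mul(SSSZ, SZ)))))))
  →22  S(S(S(S(add(mul(SSZ, SZ), mul(SZ, mul(SSSZ, SZ)))))))

Answer: NO — after 22 steps the term is S(S(S(S(add(mul(SSZ, SZ), mul(SZ, mul(SSSZ, SZ))))))), not yet normal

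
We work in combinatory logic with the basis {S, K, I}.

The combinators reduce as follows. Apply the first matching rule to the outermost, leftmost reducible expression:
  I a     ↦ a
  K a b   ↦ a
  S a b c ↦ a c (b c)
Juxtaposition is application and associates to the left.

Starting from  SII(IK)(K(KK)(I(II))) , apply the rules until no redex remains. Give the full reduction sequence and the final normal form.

Answer: normal form = K  (in 6 steps)

Reduction:
  start: SII(IK)(K(KK)(I(II)))
  [1] I(IK)(I(IK))(K(KK)(I(II)))
  [2] IK(I(IK))(K(KK)(I(II)))
  [3] K(I(IK))(K(KK)(I(II)))
  [4] I(IK)
  [5] IK
  [6] K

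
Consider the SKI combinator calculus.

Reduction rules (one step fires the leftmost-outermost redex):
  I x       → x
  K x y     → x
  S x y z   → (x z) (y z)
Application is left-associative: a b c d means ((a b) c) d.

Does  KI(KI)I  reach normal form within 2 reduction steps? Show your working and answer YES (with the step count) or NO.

  start: KI(KI)I
  [1] II
  [2] I

Answer: YES — reaches normal form I in 2 ≤ 2 steps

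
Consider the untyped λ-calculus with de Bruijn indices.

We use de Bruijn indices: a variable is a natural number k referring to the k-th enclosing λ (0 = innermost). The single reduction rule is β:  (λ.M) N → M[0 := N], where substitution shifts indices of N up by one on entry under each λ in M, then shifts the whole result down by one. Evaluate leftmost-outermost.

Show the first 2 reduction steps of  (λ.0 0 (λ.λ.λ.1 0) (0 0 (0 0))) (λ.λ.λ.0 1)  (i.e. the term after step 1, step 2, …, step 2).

Answer: after 2 steps: (λ.λ.0 1) (λ.λ.λ.1 0) ((λ.λ.λ.0 1) (λ.λ.λ.0 1) ((λ.λ.λ.0 1) (λ.λ.λ.0 1)))

Derivation:
  start: (λ.0 0 (λ.λ.λ.1 0) (0 0 (0 0))) (λ.λ.λ.0 1)
  →1  (λ.λ.λ.0 1) (λ.λ.λ.0 1) (λ.λ.λ.1 0) ((λ.λ.λ.0 1) (λ.λ.λ.0 1) ((λ.λ.λ.0 1) (λ.λ.λ.0 1)))
  →2  (λ.λ.0 1) (λ.λ.λ.1 0) ((λ.λ.λ.0 1) (λ.λ.λ.0 1) ((λ.λ.λ.0 1) (λ.λ.λ.0 1)))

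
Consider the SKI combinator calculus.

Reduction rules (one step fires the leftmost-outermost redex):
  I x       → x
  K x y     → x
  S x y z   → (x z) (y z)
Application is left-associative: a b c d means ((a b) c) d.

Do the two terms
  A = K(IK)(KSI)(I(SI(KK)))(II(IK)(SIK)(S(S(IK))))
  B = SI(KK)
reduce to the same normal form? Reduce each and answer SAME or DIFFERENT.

Answer: SAME — A ⇓ SI(KK), B ⇓ SI(KK)

Derivation:
Term A:
  start: K(IK)(KSI)(I(SI(KK)))(II(IK)(SIK)(S(S(IK))))
  →1  IK(I(SI(KK)))(II(IK)(SIK)(S(S(IK))))
  →2  K(I(SI(KK)))(II(IK)(SIK)(S(S(IK))))
  →3  I(SI(KK))
  →4  SI(KK)

Term B:
  start: SI(KK)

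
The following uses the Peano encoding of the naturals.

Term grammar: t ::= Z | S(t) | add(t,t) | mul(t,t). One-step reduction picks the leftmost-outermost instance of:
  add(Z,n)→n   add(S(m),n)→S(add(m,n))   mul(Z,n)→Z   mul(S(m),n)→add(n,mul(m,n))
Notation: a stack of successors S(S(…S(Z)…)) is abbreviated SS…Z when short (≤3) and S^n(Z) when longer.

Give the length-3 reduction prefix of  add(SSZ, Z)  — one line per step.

Answer: after 3 steps: SSZ

Derivation:
  start: add(SSZ, Z)
  [1] S(add(SZ, Z))
  [2] S(S(add(Z, Z)))
  [3] SSZ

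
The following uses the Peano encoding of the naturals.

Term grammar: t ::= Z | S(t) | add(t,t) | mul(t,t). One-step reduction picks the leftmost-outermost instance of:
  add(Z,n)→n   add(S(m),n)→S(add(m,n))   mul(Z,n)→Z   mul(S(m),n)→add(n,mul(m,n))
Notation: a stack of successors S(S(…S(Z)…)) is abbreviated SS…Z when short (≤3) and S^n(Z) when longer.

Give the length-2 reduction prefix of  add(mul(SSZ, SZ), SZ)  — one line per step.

  start: add(mul(SSZ, SZ), SZ)
  [1] add(add(SZ, mul(SZ, SZ)), SZ)
  [2] add(S(add(Z, mul(SZ, SZ))), SZ)

Answer: after 2 steps: add(S(add(Z, mul(SZ, SZ))), SZ)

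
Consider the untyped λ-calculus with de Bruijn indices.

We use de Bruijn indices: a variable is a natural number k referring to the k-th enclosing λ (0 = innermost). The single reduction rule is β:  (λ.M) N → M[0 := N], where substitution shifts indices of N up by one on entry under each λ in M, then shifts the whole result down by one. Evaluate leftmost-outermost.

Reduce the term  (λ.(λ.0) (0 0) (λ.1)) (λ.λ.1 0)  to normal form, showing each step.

  start: (λ.(λ.0) (0 0) (λ.1)) (λ.λ.1 0)
  step 1: (λ.0) ((λ.λ.1 0) (λ.λ.1 0)) (λ.λ.λ.1 0)
  step 2: (λ.λ.1 0) (λ.λ.1 0) (λ.λ.λ.1 0)
  step 3: (λ.(λ.λ.1 0) 0) (λ.λ.λ.1 0)
  step 4: (λ.λ.1 0) (λ.λ.λ.1 0)
  step 5: λ.(λ.λ.λ.1 0) 0
  step 6: λ.λ.λ.1 0

Answer: normal form = λ.λ.λ.1 0  (in 6 steps)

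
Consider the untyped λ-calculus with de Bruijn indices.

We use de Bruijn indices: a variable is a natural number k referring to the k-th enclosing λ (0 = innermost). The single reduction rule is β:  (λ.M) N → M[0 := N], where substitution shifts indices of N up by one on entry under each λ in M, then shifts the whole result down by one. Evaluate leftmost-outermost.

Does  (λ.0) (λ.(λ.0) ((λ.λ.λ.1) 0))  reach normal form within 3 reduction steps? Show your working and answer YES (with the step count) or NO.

  start: (λ.0) (λ.(λ.0) ((λ.λ.λ.1) 0))
  step 1: λ.(λ.0) ((λ.λ.λ.1) 0)
  step 2: λ.(λ.λ.λ.1) 0
  step 3: λ.λ.λ.1

Answer: YES — reaches normal form λ.λ.λ.1 in 3 ≤ 3 steps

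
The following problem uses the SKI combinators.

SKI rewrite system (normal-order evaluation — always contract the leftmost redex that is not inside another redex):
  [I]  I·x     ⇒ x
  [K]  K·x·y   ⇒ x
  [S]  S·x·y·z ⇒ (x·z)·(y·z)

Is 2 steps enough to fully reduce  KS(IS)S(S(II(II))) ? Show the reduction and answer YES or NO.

  start: KS(IS)S(S(II(II)))
  →1  SS(S(II(II)))
  →2  SS(S(I(II)))

Answer: NO — after 2 steps the term is SS(S(I(II))), not yet normal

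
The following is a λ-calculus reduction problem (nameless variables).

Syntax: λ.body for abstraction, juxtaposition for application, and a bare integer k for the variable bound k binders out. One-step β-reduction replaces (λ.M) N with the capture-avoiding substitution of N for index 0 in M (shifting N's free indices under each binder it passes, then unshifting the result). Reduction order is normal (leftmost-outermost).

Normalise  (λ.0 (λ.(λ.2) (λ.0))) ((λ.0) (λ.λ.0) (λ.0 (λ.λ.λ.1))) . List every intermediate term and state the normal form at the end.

  start: (λ.0 (λ.(λ.2) (λ.0))) ((λ.0) (λ.λ.0) (λ.0 (λ.λ.λ.1)))
  →1  (λ.0) (λ.λ.0) (λ.0 (λ.λ.λ.1)) (λ.(λ.(λ.0) (λ.λ.0) (λ.0 (λ.λ.λ.1))) (λ.0))
  →2  (λ.λ.0) (λ.0 (λ.λ.λ.1)) (λ.(λ.(λ.0) (λ.λ.0) (λ.0 (λ.λ.λ.1))) (λ.0))
  →3  (λ.0) (λ.(λ.(λ.0) (λ.λ.0) (λ.0 (λ.λ.λ.1))) (λ.0))
  →4  λ.(λ.(λ.0) (λ.λ.0) (λ.0 (λ.λ.λ.1))) (λ.0)
  →5  λ.(λ.0) (λ.λ.0) (λ.0 (λ.λ.λ.1))
  →6  λ.(λ.λ.0) (λ.0 (λ.λ.λ.1))
  →7  λ.λ.0

Answer: normal form = λ.λ.0  (in 7 steps)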